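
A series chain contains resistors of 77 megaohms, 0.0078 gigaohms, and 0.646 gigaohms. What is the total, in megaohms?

730.8 megaohms

In megaohms:
  77 megaohms → 77
  0.0078 gigaohms = 0.0078 × 10³ megaohms = 7.8
  0.646 gigaohms = 0.646 × 10³ megaohms = 646
Sum: 77 + 7.8 + 646 = 730.8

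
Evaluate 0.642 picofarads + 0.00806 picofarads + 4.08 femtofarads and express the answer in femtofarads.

In femtofarads:
  0.642 picofarads = 0.642e3 femtofarads = 642
  0.00806 picofarads = 0.00806e3 femtofarads = 8.06
  4.08 femtofarads → 4.08
Sum: 642 + 8.06 + 4.08 = 654.14

654.14 femtofarads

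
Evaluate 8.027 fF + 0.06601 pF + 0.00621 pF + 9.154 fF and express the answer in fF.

89.401 fF

In fF:
  8.027 fF → 8.027
  0.06601 pF = 0.06601 × 10³ fF = 66.01
  0.00621 pF = 0.00621 × 10³ fF = 6.21
  9.154 fF → 9.154
Sum: 8.027 + 66.01 + 6.21 + 9.154 = 89.401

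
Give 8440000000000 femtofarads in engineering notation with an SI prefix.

8.44 millifarads

= 8.44 × 10^-3 farads; 10^-3 is milli.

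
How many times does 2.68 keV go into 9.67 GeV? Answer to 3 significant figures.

3610000

(9.67 × 10⁹) / (2.68 × 10³) = 3.608 × 10⁶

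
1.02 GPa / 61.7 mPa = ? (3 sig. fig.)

16500000000

(1.02e9) / (61.7e-3) = 0.01653e12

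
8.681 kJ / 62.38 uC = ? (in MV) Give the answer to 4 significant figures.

(8.681e3) / (62.38e-6) = 0.139163e9 V

139.2 MV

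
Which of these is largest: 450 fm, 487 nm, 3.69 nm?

487 nm

450 fm = 0.00000000000045 m
487 nm = 0.000000487 m
3.69 nm = 0.00000000369 m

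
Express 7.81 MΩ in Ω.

7810000 Ω

mega = 1e6, (no prefix) = 1e0; factor is 1e6.
7.81 × 1e6 = 7810000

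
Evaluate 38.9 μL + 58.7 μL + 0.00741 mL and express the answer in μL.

In μL:
  38.9 μL → 38.9
  58.7 μL → 58.7
  0.00741 mL = 0.00741 × 10^3 μL = 7.41
Sum: 38.9 + 58.7 + 7.41 = 105.01

105.01 μL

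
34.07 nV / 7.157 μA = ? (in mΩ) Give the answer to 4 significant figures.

4.760 mΩ

(34.07 × 10^-9) / (7.157 × 10^-6) = 4.76037 × 10^-3 Ω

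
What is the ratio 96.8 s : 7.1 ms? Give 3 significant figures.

13600

(96.8) / (7.1 × 10^-3) = 13.63 × 10^3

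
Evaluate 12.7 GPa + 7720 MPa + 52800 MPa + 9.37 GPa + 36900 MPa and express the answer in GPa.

119.49 GPa

In GPa:
  12.7 GPa → 12.7
  7720 MPa = 7720 × 10⁻³ GPa = 7.72
  52800 MPa = 52800 × 10⁻³ GPa = 52.8
  9.37 GPa → 9.37
  36900 MPa = 36900 × 10⁻³ GPa = 36.9
Sum: 12.7 + 7.72 + 52.8 + 9.37 + 36.9 = 119.49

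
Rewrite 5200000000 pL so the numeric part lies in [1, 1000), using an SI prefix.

= 5.2 × 10⁻³ L; 10⁻³ is milli.

5.2 mL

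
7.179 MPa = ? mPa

7179000000 mPa

mega = 10^6, milli = 10^-3; factor is 10^9.
7.179 × 10^9 = 7179000000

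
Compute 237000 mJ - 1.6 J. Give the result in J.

235.4 J

In J:
  237000 mJ = 237000 × 10^-3 J = 237
  1.6 J → 1.6
Difference: 237 - 1.6 = 235.4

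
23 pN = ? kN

pico = 10⁻¹², kilo = 10³; factor is 10⁻¹⁵.
23 × 10⁻¹⁵ = 0.000000000000023

0.000000000000023 kN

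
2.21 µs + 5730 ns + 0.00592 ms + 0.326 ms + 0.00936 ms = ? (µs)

In µs:
  2.21 µs → 2.21
  5730 ns = 5730e-3 µs = 5.73
  0.00592 ms = 0.00592e3 µs = 5.92
  0.326 ms = 0.326e3 µs = 326
  0.00936 ms = 0.00936e3 µs = 9.36
Sum: 2.21 + 5.73 + 5.92 + 326 + 9.36 = 349.22

349.22 µs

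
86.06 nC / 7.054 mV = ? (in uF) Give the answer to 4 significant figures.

(86.06 × 10^-9) / (7.054 × 10^-3) = 12.2002 × 10^-6 F

12.20 uF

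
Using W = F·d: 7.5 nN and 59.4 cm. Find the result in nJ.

4.455 nJ

7.5 × 10⁻⁹ × 59.4 × 10⁻² = 445.5 × 10⁻¹¹ J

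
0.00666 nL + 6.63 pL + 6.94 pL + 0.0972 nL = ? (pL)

117.43 pL

In pL:
  0.00666 nL = 0.00666 × 10^3 pL = 6.66
  6.63 pL → 6.63
  6.94 pL → 6.94
  0.0972 nL = 0.0972 × 10^3 pL = 97.2
Sum: 6.66 + 6.63 + 6.94 + 97.2 = 117.43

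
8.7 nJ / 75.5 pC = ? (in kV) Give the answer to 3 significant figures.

0.115 kV

(8.7e-9) / (75.5e-12) = 0.11523e3 V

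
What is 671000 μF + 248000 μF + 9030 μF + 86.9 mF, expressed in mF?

In mF:
  671000 μF = 671000 × 10⁻³ mF = 671
  248000 μF = 248000 × 10⁻³ mF = 248
  9030 μF = 9030 × 10⁻³ mF = 9.03
  86.9 mF → 86.9
Sum: 671 + 248 + 9.03 + 86.9 = 1014.93

1014.93 mF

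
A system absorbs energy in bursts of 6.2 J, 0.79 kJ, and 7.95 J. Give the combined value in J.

In J:
  6.2 J → 6.2
  0.79 kJ = 0.79 × 10^3 J = 790
  7.95 J → 7.95
Sum: 6.2 + 790 + 7.95 = 804.15

804.15 J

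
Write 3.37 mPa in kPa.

milli = 10^-3, kilo = 10^3; factor is 10^-6.
3.37 × 10^-6 = 0.00000337

0.00000337 kPa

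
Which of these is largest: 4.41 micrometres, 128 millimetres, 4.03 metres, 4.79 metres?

4.79 metres

4.41 micrometres = 0.00000441 metres
128 millimetres = 0.128 metres
4.03 metres = 4.03 metres
4.79 metres = 4.79 metres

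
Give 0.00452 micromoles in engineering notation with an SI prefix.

4.52 nanomoles

= 4.52 × 10^-9 moles; 10^-9 is nano.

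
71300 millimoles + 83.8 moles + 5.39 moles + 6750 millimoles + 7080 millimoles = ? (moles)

In moles:
  71300 millimoles = 71300 × 10⁻³ moles = 71.3
  83.8 moles → 83.8
  5.39 moles → 5.39
  6750 millimoles = 6750 × 10⁻³ moles = 6.75
  7080 millimoles = 7080 × 10⁻³ moles = 7.08
Sum: 71.3 + 83.8 + 5.39 + 6.75 + 7.08 = 174.32

174.32 moles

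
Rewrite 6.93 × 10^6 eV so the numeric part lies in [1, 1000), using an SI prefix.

= 6.93 × 10^6 eV; 10^6 is mega.

6.93 MeV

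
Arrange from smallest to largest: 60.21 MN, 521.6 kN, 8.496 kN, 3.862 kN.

60.21 MN = 60210000 N
521.6 kN = 521600 N
8.496 kN = 8496 N
3.862 kN = 3862 N

3.862 kN < 8.496 kN < 521.6 kN < 60.21 MN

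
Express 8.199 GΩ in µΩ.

giga = 10^9, micro = 10^-6; factor is 10^15.
8.199 × 10^15 = 8199000000000000

8199000000000000 µΩ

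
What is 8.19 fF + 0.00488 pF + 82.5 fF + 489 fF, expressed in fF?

In fF:
  8.19 fF → 8.19
  0.00488 pF = 0.00488 × 10³ fF = 4.88
  82.5 fF → 82.5
  489 fF → 489
Sum: 8.19 + 4.88 + 82.5 + 489 = 584.57

584.57 fF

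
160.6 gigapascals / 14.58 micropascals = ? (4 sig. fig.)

11020000000000000

(160.6e9) / (14.58e-6) = 11.015e15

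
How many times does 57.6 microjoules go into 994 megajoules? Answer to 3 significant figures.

(994e6) / (57.6e-6) = 17.26e12

17300000000000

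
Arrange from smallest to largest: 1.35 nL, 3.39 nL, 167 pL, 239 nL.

1.35 nL = 0.00000000135 L
3.39 nL = 0.00000000339 L
167 pL = 0.000000000167 L
239 nL = 0.000000239 L

167 pL < 1.35 nL < 3.39 nL < 239 nL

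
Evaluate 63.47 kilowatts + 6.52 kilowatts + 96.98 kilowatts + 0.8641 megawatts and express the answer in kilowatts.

1031.07 kilowatts

In kilowatts:
  63.47 kilowatts → 63.47
  6.52 kilowatts → 6.52
  96.98 kilowatts → 96.98
  0.8641 megawatts = 0.8641e3 kilowatts = 864.1
Sum: 63.47 + 6.52 + 96.98 + 864.1 = 1031.07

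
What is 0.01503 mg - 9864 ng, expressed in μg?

5.166 μg

In μg:
  0.01503 mg = 0.01503 × 10^3 μg = 15.03
  9864 ng = 9864 × 10^-3 μg = 9.864
Difference: 15.03 - 9.864 = 5.166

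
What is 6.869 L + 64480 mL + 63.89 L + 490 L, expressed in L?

625.239 L

In L:
  6.869 L → 6.869
  64480 mL = 64480 × 10⁻³ L = 64.48
  63.89 L → 63.89
  490 L → 490
Sum: 6.869 + 64.48 + 63.89 + 490 = 625.239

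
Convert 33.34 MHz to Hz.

33340000 Hz

mega = 10⁶, (no prefix) = 10⁰; factor is 10⁶.
33.34 × 10⁶ = 33340000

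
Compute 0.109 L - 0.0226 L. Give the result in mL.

86.4 mL

In mL:
  0.109 L = 0.109e3 mL = 109
  0.0226 L = 0.0226e3 mL = 22.6
Difference: 109 - 22.6 = 86.4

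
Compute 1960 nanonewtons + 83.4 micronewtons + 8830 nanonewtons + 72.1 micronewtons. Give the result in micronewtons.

166.29 micronewtons

In micronewtons:
  1960 nanonewtons = 1960 × 10^-3 micronewtons = 1.96
  83.4 micronewtons → 83.4
  8830 nanonewtons = 8830 × 10^-3 micronewtons = 8.83
  72.1 micronewtons → 72.1
Sum: 1.96 + 83.4 + 8.83 + 72.1 = 166.29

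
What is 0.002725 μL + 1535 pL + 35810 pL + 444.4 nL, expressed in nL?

484.47 nL

In nL:
  0.002725 μL = 0.002725e3 nL = 2.725
  1535 pL = 1535e-3 nL = 1.535
  35810 pL = 35810e-3 nL = 35.81
  444.4 nL → 444.4
Sum: 2.725 + 1.535 + 35.81 + 444.4 = 484.47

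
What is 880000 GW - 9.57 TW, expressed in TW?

In TW:
  880000 GW = 880000 × 10^-3 TW = 880
  9.57 TW → 9.57
Difference: 880 - 9.57 = 870.43

870.43 TW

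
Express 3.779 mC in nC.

3779000 nC

milli = 1e-3, nano = 1e-9; factor is 1e6.
3.779 × 1e6 = 3779000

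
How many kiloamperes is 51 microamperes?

0.000000051 kiloamperes

micro = 10⁻⁶, kilo = 10³; factor is 10⁻⁹.
51 × 10⁻⁹ = 0.000000051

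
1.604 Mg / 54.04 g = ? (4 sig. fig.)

29680

(1.604 × 10^6) / (54.04) = 0.029682 × 10^6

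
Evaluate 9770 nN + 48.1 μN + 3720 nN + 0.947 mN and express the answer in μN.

In μN:
  9770 nN = 9770e-3 μN = 9.77
  48.1 μN → 48.1
  3720 nN = 3720e-3 μN = 3.72
  0.947 mN = 0.947e3 μN = 947
Sum: 9.77 + 48.1 + 3.72 + 947 = 1008.59

1008.59 μN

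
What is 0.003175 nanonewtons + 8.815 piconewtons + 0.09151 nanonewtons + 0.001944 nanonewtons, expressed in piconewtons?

In piconewtons:
  0.003175 nanonewtons = 0.003175e3 piconewtons = 3.175
  8.815 piconewtons → 8.815
  0.09151 nanonewtons = 0.09151e3 piconewtons = 91.51
  0.001944 nanonewtons = 0.001944e3 piconewtons = 1.944
Sum: 3.175 + 8.815 + 91.51 + 1.944 = 105.444

105.444 piconewtons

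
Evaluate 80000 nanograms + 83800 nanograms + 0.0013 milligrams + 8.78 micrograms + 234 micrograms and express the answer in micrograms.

407.88 micrograms

In micrograms:
  80000 nanograms = 80000 × 10⁻³ micrograms = 80
  83800 nanograms = 83800 × 10⁻³ micrograms = 83.8
  0.0013 milligrams = 0.0013 × 10³ micrograms = 1.3
  8.78 micrograms → 8.78
  234 micrograms → 234
Sum: 80 + 83.8 + 1.3 + 8.78 + 234 = 407.88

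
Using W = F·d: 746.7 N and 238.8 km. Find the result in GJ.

0.17831196 GJ

746.7 × 238.8 × 10^3 = 178311.96 × 10^3 J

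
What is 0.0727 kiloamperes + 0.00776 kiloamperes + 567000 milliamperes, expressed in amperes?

In amperes:
  0.0727 kiloamperes = 0.0727 × 10³ amperes = 72.7
  0.00776 kiloamperes = 0.00776 × 10³ amperes = 7.76
  567000 milliamperes = 567000 × 10⁻³ amperes = 567
Sum: 72.7 + 7.76 + 567 = 647.46

647.46 amperes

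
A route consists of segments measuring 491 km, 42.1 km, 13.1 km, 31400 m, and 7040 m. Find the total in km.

In km:
  491 km → 491
  42.1 km → 42.1
  13.1 km → 13.1
  31400 m = 31400e-3 km = 31.4
  7040 m = 7040e-3 km = 7.04
Sum: 491 + 42.1 + 13.1 + 31.4 + 7.04 = 584.64

584.64 km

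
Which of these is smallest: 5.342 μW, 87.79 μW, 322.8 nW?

322.8 nW

5.342 μW = 0.000005342 W
87.79 μW = 0.00008779 W
322.8 nW = 0.0000003228 W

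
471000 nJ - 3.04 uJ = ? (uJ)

In uJ:
  471000 nJ = 471000 × 10^-3 uJ = 471
  3.04 uJ → 3.04
Difference: 471 - 3.04 = 467.96

467.96 uJ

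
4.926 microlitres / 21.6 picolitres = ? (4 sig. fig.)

228100

(4.926 × 10⁻⁶) / (21.6 × 10⁻¹²) = 0.22806 × 10⁶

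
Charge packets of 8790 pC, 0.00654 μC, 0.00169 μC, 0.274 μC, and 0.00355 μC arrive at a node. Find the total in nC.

In nC:
  8790 pC = 8790 × 10^-3 nC = 8.79
  0.00654 μC = 0.00654 × 10^3 nC = 6.54
  0.00169 μC = 0.00169 × 10^3 nC = 1.69
  0.274 μC = 0.274 × 10^3 nC = 274
  0.00355 μC = 0.00355 × 10^3 nC = 3.55
Sum: 8.79 + 6.54 + 1.69 + 274 + 3.55 = 294.57

294.57 nC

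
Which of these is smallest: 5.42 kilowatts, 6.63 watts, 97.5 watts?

5.42 kilowatts = 5420 watts
6.63 watts = 6.63 watts
97.5 watts = 97.5 watts

6.63 watts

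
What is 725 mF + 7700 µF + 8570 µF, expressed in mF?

In mF:
  725 mF → 725
  7700 µF = 7700 × 10⁻³ mF = 7.7
  8570 µF = 8570 × 10⁻³ mF = 8.57
Sum: 725 + 7.7 + 8.57 = 741.27

741.27 mF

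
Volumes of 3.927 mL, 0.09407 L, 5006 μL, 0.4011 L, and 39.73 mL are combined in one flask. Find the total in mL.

In mL:
  3.927 mL → 3.927
  0.09407 L = 0.09407e3 mL = 94.07
  5006 μL = 5006e-3 mL = 5.006
  0.4011 L = 0.4011e3 mL = 401.1
  39.73 mL → 39.73
Sum: 3.927 + 94.07 + 5.006 + 401.1 + 39.73 = 543.833

543.833 mL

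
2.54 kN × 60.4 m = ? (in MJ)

0.153416 MJ

2.54 × 10³ × 60.4 = 153.416 × 10³ J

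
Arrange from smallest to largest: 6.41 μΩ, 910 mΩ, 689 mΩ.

6.41 μΩ < 689 mΩ < 910 mΩ

6.41 μΩ = 0.00000641 Ω
910 mΩ = 0.91 Ω
689 mΩ = 0.689 Ω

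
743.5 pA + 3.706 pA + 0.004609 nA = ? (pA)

751.815 pA

In pA:
  743.5 pA → 743.5
  3.706 pA → 3.706
  0.004609 nA = 0.004609 × 10³ pA = 4.609
Sum: 743.5 + 3.706 + 4.609 = 751.815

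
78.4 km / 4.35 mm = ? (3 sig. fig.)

(78.4 × 10³) / (4.35 × 10⁻³) = 18.02 × 10⁶

18000000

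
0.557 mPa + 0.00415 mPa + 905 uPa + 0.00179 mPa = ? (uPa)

In uPa:
  0.557 mPa = 0.557e3 uPa = 557
  0.00415 mPa = 0.00415e3 uPa = 4.15
  905 uPa → 905
  0.00179 mPa = 0.00179e3 uPa = 1.79
Sum: 557 + 4.15 + 905 + 1.79 = 1467.94

1467.94 uPa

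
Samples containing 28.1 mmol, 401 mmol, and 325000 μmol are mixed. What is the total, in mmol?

754.1 mmol

In mmol:
  28.1 mmol → 28.1
  401 mmol → 401
  325000 μmol = 325000e-3 mmol = 325
Sum: 28.1 + 401 + 325 = 754.1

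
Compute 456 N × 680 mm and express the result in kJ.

456 × 680 × 10⁻³ = 310080 × 10⁻³ J

0.31008 kJ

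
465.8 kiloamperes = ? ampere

kilo = 1e3, (no prefix) = 1e0; factor is 1e3.
465.8 × 1e3 = 465800

465800 amperes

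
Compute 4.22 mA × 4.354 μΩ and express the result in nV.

18.37388 nV

4.22 × 10^-3 × 4.354 × 10^-6 = 18.37388 × 10^-9 V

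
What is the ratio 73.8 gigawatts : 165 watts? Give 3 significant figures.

(73.8 × 10⁹) / (165) = 0.4473 × 10⁹

447000000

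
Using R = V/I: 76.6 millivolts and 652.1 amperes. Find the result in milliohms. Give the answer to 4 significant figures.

0.1175 milliohms

(76.6e-3) / (652.1) = 0.117467e-3 Ω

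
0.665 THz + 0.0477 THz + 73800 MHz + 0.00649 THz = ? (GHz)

792.99 GHz

In GHz:
  0.665 THz = 0.665 × 10^3 GHz = 665
  0.0477 THz = 0.0477 × 10^3 GHz = 47.7
  73800 MHz = 73800 × 10^-3 GHz = 73.8
  0.00649 THz = 0.00649 × 10^3 GHz = 6.49
Sum: 665 + 47.7 + 73.8 + 6.49 = 792.99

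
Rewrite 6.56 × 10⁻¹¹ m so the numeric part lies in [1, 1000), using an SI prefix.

65.6 pm

= 65.6 × 10⁻¹² m; 10⁻¹² is pico.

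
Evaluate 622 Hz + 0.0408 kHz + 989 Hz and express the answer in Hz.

In Hz:
  622 Hz → 622
  0.0408 kHz = 0.0408e3 Hz = 40.8
  989 Hz → 989
Sum: 622 + 40.8 + 989 = 1651.8

1651.8 Hz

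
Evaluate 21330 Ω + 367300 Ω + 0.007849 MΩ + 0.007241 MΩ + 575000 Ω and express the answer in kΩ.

978.72 kΩ

In kΩ:
  21330 Ω = 21330 × 10^-3 kΩ = 21.33
  367300 Ω = 367300 × 10^-3 kΩ = 367.3
  0.007849 MΩ = 0.007849 × 10^3 kΩ = 7.849
  0.007241 MΩ = 0.007241 × 10^3 kΩ = 7.241
  575000 Ω = 575000 × 10^-3 kΩ = 575
Sum: 21.33 + 367.3 + 7.849 + 7.241 + 575 = 978.72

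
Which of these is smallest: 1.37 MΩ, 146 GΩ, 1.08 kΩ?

1.08 kΩ

1.37 MΩ = 1370000 Ω
146 GΩ = 146000000000 Ω
1.08 kΩ = 1080 Ω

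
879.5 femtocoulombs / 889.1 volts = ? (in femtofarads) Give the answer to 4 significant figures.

0.9892 femtofarads

(879.5 × 10^-15) / (889.1) = 0.989203 × 10^-15 F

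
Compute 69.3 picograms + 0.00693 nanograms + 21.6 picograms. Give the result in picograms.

In picograms:
  69.3 picograms → 69.3
  0.00693 nanograms = 0.00693 × 10³ picograms = 6.93
  21.6 picograms → 21.6
Sum: 69.3 + 6.93 + 21.6 = 97.83

97.83 picograms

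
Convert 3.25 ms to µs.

milli = 1e-3, micro = 1e-6; factor is 1e3.
3.25 × 1e3 = 3250

3250 µs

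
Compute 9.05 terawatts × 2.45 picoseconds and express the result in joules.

9.05e12 × 2.45e-12 = 22.1725 J

22.1725 joules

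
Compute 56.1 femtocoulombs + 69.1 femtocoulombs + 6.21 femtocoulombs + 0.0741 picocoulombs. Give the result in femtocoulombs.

In femtocoulombs:
  56.1 femtocoulombs → 56.1
  69.1 femtocoulombs → 69.1
  6.21 femtocoulombs → 6.21
  0.0741 picocoulombs = 0.0741 × 10^3 femtocoulombs = 74.1
Sum: 56.1 + 69.1 + 6.21 + 74.1 = 205.51

205.51 femtocoulombs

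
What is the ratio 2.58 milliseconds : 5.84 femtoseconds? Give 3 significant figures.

(2.58 × 10⁻³) / (5.84 × 10⁻¹⁵) = 0.4418 × 10¹²

442000000000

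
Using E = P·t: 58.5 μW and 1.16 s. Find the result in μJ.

67.86 μJ

58.5 × 10^-6 × 1.16 = 67.86 × 10^-6 J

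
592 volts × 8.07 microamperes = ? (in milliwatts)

4.77744 milliwatts

592 × 8.07 × 10^-6 = 4777.44 × 10^-6 W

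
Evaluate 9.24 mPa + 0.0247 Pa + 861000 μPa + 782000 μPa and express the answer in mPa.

In mPa:
  9.24 mPa → 9.24
  0.0247 Pa = 0.0247 × 10^3 mPa = 24.7
  861000 μPa = 861000 × 10^-3 mPa = 861
  782000 μPa = 782000 × 10^-3 mPa = 782
Sum: 9.24 + 24.7 + 861 + 782 = 1676.94

1676.94 mPa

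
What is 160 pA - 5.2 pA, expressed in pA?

154.8 pA

In pA:
  160 pA → 160
  5.2 pA → 5.2
Difference: 160 - 5.2 = 154.8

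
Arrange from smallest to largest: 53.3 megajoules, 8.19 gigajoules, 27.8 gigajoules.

53.3 megajoules < 8.19 gigajoules < 27.8 gigajoules

53.3 megajoules = 53300000 joules
8.19 gigajoules = 8190000000 joules
27.8 gigajoules = 27800000000 joules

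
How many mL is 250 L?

(no prefix) = 10^0, milli = 10^-3; factor is 10^3.
250 × 10^3 = 250000

250000 mL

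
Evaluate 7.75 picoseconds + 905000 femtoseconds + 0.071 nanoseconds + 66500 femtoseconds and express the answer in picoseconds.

1050.25 picoseconds

In picoseconds:
  7.75 picoseconds → 7.75
  905000 femtoseconds = 905000 × 10⁻³ picoseconds = 905
  0.071 nanoseconds = 0.071 × 10³ picoseconds = 71
  66500 femtoseconds = 66500 × 10⁻³ picoseconds = 66.5
Sum: 7.75 + 905 + 71 + 66.5 = 1050.25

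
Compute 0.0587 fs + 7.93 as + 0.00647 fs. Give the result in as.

In as:
  0.0587 fs = 0.0587 × 10^3 as = 58.7
  7.93 as → 7.93
  0.00647 fs = 0.00647 × 10^3 as = 6.47
Sum: 58.7 + 7.93 + 6.47 = 73.1

73.1 as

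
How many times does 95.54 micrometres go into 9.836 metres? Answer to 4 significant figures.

103000

(9.836) / (95.54e-6) = 0.10295e6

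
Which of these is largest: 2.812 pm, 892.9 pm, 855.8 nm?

2.812 pm = 0.000000000002812 m
892.9 pm = 0.0000000008929 m
855.8 nm = 0.0000008558 m

855.8 nm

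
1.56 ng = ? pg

nano = 10⁻⁹, pico = 10⁻¹²; factor is 10³.
1.56 × 10³ = 1560

1560 pg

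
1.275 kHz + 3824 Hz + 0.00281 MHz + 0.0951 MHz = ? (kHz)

103.009 kHz

In kHz:
  1.275 kHz → 1.275
  3824 Hz = 3824e-3 kHz = 3.824
  0.00281 MHz = 0.00281e3 kHz = 2.81
  0.0951 MHz = 0.0951e3 kHz = 95.1
Sum: 1.275 + 3.824 + 2.81 + 95.1 = 103.009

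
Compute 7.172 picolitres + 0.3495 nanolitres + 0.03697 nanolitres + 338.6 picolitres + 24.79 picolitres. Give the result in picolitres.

757.032 picolitres

In picolitres:
  7.172 picolitres → 7.172
  0.3495 nanolitres = 0.3495e3 picolitres = 349.5
  0.03697 nanolitres = 0.03697e3 picolitres = 36.97
  338.6 picolitres → 338.6
  24.79 picolitres → 24.79
Sum: 7.172 + 349.5 + 36.97 + 338.6 + 24.79 = 757.032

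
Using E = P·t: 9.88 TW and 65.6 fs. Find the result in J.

9.88 × 10^12 × 65.6 × 10^-15 = 648.128 × 10^-3 J

0.648128 J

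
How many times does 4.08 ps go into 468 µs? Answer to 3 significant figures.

(468e-6) / (4.08e-12) = 114.7e6

115000000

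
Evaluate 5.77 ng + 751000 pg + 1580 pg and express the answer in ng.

In ng:
  5.77 ng → 5.77
  751000 pg = 751000 × 10^-3 ng = 751
  1580 pg = 1580 × 10^-3 ng = 1.58
Sum: 5.77 + 751 + 1.58 = 758.35

758.35 ng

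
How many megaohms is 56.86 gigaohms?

giga = 1e9, mega = 1e6; factor is 1e3.
56.86 × 1e3 = 56860

56860 megaohms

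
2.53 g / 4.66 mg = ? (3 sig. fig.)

543

(2.53) / (4.66e-3) = 0.5429e3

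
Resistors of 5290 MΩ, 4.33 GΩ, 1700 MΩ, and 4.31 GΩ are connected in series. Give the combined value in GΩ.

In GΩ:
  5290 MΩ = 5290 × 10^-3 GΩ = 5.29
  4.33 GΩ → 4.33
  1700 MΩ = 1700 × 10^-3 GΩ = 1.7
  4.31 GΩ → 4.31
Sum: 5.29 + 4.33 + 1.7 + 4.31 = 15.63

15.63 GΩ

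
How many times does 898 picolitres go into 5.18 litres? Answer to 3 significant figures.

5770000000

(5.18) / (898 × 10⁻¹²) = 0.005768 × 10¹²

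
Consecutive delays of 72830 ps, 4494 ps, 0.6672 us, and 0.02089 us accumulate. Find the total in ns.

In ns:
  72830 ps = 72830 × 10^-3 ns = 72.83
  4494 ps = 4494 × 10^-3 ns = 4.494
  0.6672 us = 0.6672 × 10^3 ns = 667.2
  0.02089 us = 0.02089 × 10^3 ns = 20.89
Sum: 72.83 + 4.494 + 667.2 + 20.89 = 765.414

765.414 ns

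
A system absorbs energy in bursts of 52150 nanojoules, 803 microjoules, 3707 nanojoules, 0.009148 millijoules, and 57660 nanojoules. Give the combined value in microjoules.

925.665 microjoules

In microjoules:
  52150 nanojoules = 52150e-3 microjoules = 52.15
  803 microjoules → 803
  3707 nanojoules = 3707e-3 microjoules = 3.707
  0.009148 millijoules = 0.009148e3 microjoules = 9.148
  57660 nanojoules = 57660e-3 microjoules = 57.66
Sum: 52.15 + 803 + 3.707 + 9.148 + 57.66 = 925.665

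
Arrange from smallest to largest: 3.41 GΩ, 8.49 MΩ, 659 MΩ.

3.41 GΩ = 3410000000 Ω
8.49 MΩ = 8490000 Ω
659 MΩ = 659000000 Ω

8.49 MΩ < 659 MΩ < 3.41 GΩ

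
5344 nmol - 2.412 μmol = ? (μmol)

In μmol:
  5344 nmol = 5344 × 10^-3 μmol = 5.344
  2.412 μmol → 2.412
Difference: 5.344 - 2.412 = 2.932

2.932 μmol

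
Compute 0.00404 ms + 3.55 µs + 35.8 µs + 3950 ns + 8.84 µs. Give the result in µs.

In µs:
  0.00404 ms = 0.00404 × 10^3 µs = 4.04
  3.55 µs → 3.55
  35.8 µs → 35.8
  3950 ns = 3950 × 10^-3 µs = 3.95
  8.84 µs → 8.84
Sum: 4.04 + 3.55 + 35.8 + 3.95 + 8.84 = 56.18

56.18 µs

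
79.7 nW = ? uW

nano = 1e-9, micro = 1e-6; factor is 1e-3.
79.7 × 1e-3 = 0.0797

0.0797 uW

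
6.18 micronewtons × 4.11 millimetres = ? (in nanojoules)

25.3998 nanojoules

6.18 × 10^-6 × 4.11 × 10^-3 = 25.3998 × 10^-9 J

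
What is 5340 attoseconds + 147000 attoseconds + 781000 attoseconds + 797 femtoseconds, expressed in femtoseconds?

In femtoseconds:
  5340 attoseconds = 5340e-3 femtoseconds = 5.34
  147000 attoseconds = 147000e-3 femtoseconds = 147
  781000 attoseconds = 781000e-3 femtoseconds = 781
  797 femtoseconds → 797
Sum: 5.34 + 147 + 781 + 797 = 1730.34

1730.34 femtoseconds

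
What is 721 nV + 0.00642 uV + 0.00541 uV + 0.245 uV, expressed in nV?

In nV:
  721 nV → 721
  0.00642 uV = 0.00642 × 10³ nV = 6.42
  0.00541 uV = 0.00541 × 10³ nV = 5.41
  0.245 uV = 0.245 × 10³ nV = 245
Sum: 721 + 6.42 + 5.41 + 245 = 977.83

977.83 nV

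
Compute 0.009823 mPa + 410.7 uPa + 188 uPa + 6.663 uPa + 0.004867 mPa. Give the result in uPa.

620.053 uPa

In uPa:
  0.009823 mPa = 0.009823 × 10^3 uPa = 9.823
  410.7 uPa → 410.7
  188 uPa → 188
  6.663 uPa → 6.663
  0.004867 mPa = 0.004867 × 10^3 uPa = 4.867
Sum: 9.823 + 410.7 + 188 + 6.663 + 4.867 = 620.053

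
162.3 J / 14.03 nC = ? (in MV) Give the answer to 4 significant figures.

(162.3) / (14.03 × 10^-9) = 11.5681 × 10^9 V

11570 MV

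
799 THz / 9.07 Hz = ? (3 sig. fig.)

(799 × 10¹²) / (9.07) = 88.09 × 10¹²

88100000000000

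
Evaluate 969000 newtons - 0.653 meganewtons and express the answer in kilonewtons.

In kilonewtons:
  969000 newtons = 969000 × 10⁻³ kilonewtons = 969
  0.653 meganewtons = 0.653 × 10³ kilonewtons = 653
Difference: 969 - 653 = 316

316 kilonewtons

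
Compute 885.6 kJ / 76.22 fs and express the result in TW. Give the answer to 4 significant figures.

(885.6 × 10³) / (76.22 × 10⁻¹⁵) = 11.619 × 10¹⁸ W

11620000 TW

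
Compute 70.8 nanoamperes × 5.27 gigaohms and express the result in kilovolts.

70.8 × 10^-9 × 5.27 × 10^9 = 373.116 V

0.373116 kilovolts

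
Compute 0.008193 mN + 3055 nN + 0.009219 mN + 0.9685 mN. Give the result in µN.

988.967 µN

In µN:
  0.008193 mN = 0.008193 × 10³ µN = 8.193
  3055 nN = 3055 × 10⁻³ µN = 3.055
  0.009219 mN = 0.009219 × 10³ µN = 9.219
  0.9685 mN = 0.9685 × 10³ µN = 968.5
Sum: 8.193 + 3.055 + 9.219 + 968.5 = 988.967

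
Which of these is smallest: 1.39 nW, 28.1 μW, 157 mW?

1.39 nW = 0.00000000139 W
28.1 μW = 0.0000281 W
157 mW = 0.157 W

1.39 nW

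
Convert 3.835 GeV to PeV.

0.000003835 PeV

giga = 1e9, peta = 1e15; factor is 1e-6.
3.835 × 1e-6 = 0.000003835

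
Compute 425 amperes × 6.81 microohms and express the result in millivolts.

2.89425 millivolts

425 × 6.81e-6 = 2894.25e-6 V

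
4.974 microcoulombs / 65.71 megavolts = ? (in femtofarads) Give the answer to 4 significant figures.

75.70 femtofarads

(4.974 × 10⁻⁶) / (65.71 × 10⁶) = 0.0756962 × 10⁻¹² F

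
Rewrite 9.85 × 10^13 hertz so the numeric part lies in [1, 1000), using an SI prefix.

98.5 terahertz

= 98.5 × 10^12 hertz; 10^12 is tera.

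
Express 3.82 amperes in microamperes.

(no prefix) = 10^0, micro = 10^-6; factor is 10^6.
3.82 × 10^6 = 3820000

3820000 microamperes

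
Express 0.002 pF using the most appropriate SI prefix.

2 fF

= 2 × 10^-15 F; 10^-15 is femto.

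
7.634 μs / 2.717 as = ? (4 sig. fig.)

(7.634e-6) / (2.717e-18) = 2.8097e12

2810000000000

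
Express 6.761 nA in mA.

nano = 10^-9, milli = 10^-3; factor is 10^-6.
6.761 × 10^-6 = 0.000006761

0.000006761 mA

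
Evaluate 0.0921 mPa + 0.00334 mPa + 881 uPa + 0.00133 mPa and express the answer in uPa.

977.77 uPa

In uPa:
  0.0921 mPa = 0.0921e3 uPa = 92.1
  0.00334 mPa = 0.00334e3 uPa = 3.34
  881 uPa → 881
  0.00133 mPa = 0.00133e3 uPa = 1.33
Sum: 92.1 + 3.34 + 881 + 1.33 = 977.77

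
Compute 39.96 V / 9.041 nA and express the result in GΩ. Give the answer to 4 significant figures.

4.420 GΩ

(39.96) / (9.041 × 10⁻⁹) = 4.41987 × 10⁹ Ω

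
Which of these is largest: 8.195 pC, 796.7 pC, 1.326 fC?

796.7 pC

8.195 pC = 0.000000000008195 C
796.7 pC = 0.0000000007967 C
1.326 fC = 0.000000000000001326 C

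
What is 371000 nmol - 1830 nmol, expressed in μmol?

369.17 μmol

In μmol:
  371000 nmol = 371000 × 10⁻³ μmol = 371
  1830 nmol = 1830 × 10⁻³ μmol = 1.83
Difference: 371 - 1.83 = 369.17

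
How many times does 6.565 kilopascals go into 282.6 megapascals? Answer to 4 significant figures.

43050

(282.6 × 10^6) / (6.565 × 10^3) = 43.046 × 10^3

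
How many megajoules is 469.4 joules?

(no prefix) = 1e0, mega = 1e6; factor is 1e-6.
469.4 × 1e-6 = 0.0004694

0.0004694 megajoules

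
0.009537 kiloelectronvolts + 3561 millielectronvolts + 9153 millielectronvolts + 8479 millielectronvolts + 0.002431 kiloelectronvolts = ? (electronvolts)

In electronvolts:
  0.009537 kiloelectronvolts = 0.009537 × 10³ electronvolts = 9.537
  3561 millielectronvolts = 3561 × 10⁻³ electronvolts = 3.561
  9153 millielectronvolts = 9153 × 10⁻³ electronvolts = 9.153
  8479 millielectronvolts = 8479 × 10⁻³ electronvolts = 8.479
  0.002431 kiloelectronvolts = 0.002431 × 10³ electronvolts = 2.431
Sum: 9.537 + 3.561 + 9.153 + 8.479 + 2.431 = 33.161

33.161 electronvolts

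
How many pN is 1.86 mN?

milli = 1e-3, pico = 1e-12; factor is 1e9.
1.86 × 1e9 = 1860000000

1860000000 pN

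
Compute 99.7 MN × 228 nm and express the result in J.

22.7316 J

99.7e6 × 228e-9 = 22731.6e-3 J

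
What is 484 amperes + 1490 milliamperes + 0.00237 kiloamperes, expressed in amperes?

In amperes:
  484 amperes → 484
  1490 milliamperes = 1490 × 10⁻³ amperes = 1.49
  0.00237 kiloamperes = 0.00237 × 10³ amperes = 2.37
Sum: 484 + 1.49 + 2.37 = 487.86

487.86 amperes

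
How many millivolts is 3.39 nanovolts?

nano = 10⁻⁹, milli = 10⁻³; factor is 10⁻⁶.
3.39 × 10⁻⁶ = 0.00000339

0.00000339 millivolts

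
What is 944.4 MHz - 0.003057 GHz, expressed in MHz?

941.343 MHz

In MHz:
  944.4 MHz → 944.4
  0.003057 GHz = 0.003057e3 MHz = 3.057
Difference: 944.4 - 3.057 = 941.343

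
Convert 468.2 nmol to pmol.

nano = 1e-9, pico = 1e-12; factor is 1e3.
468.2 × 1e3 = 468200

468200 pmol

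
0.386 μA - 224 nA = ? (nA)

162 nA

In nA:
  0.386 μA = 0.386 × 10^3 nA = 386
  224 nA → 224
Difference: 386 - 224 = 162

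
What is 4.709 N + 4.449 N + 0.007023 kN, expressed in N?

In N:
  4.709 N → 4.709
  4.449 N → 4.449
  0.007023 kN = 0.007023e3 N = 7.023
Sum: 4.709 + 4.449 + 7.023 = 16.181

16.181 N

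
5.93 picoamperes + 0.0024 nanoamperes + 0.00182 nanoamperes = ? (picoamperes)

10.15 picoamperes

In picoamperes:
  5.93 picoamperes → 5.93
  0.0024 nanoamperes = 0.0024e3 picoamperes = 2.4
  0.00182 nanoamperes = 0.00182e3 picoamperes = 1.82
Sum: 5.93 + 2.4 + 1.82 = 10.15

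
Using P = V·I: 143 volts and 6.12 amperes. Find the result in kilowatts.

0.87516 kilowatts

143 × 6.12 = 875.16 W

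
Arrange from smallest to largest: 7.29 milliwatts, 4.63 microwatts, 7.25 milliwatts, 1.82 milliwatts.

7.29 milliwatts = 0.00729 watts
4.63 microwatts = 0.00000463 watts
7.25 milliwatts = 0.00725 watts
1.82 milliwatts = 0.00182 watts

4.63 microwatts < 1.82 milliwatts < 7.25 milliwatts < 7.29 milliwatts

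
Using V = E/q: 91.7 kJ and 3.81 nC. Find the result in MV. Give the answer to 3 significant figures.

(91.7 × 10³) / (3.81 × 10⁻⁹) = 24.068 × 10¹² V

24100000 MV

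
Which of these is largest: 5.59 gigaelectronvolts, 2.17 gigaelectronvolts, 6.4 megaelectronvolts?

5.59 gigaelectronvolts = 5590000000 electronvolts
2.17 gigaelectronvolts = 2170000000 electronvolts
6.4 megaelectronvolts = 6400000 electronvolts

5.59 gigaelectronvolts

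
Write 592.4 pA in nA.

0.5924 nA

pico = 1e-12, nano = 1e-9; factor is 1e-3.
592.4 × 1e-3 = 0.5924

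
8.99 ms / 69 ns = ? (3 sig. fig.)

130000

(8.99 × 10^-3) / (69 × 10^-9) = 0.1303 × 10^6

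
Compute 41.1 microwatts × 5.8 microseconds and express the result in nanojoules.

0.23838 nanojoules

41.1 × 10⁻⁶ × 5.8 × 10⁻⁶ = 238.38 × 10⁻¹² J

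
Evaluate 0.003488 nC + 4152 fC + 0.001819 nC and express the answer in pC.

In pC:
  0.003488 nC = 0.003488e3 pC = 3.488
  4152 fC = 4152e-3 pC = 4.152
  0.001819 nC = 0.001819e3 pC = 1.819
Sum: 3.488 + 4.152 + 1.819 = 9.459

9.459 pC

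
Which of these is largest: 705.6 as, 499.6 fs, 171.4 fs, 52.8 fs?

705.6 as = 0.0000000000000007056 s
499.6 fs = 0.0000000000004996 s
171.4 fs = 0.0000000000001714 s
52.8 fs = 0.0000000000000528 s

499.6 fs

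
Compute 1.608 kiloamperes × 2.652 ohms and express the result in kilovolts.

1.608 × 10^3 × 2.652 = 4.264416 × 10^3 V

4.264416 kilovolts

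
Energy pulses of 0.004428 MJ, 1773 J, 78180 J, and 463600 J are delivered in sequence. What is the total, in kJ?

547.981 kJ

In kJ:
  0.004428 MJ = 0.004428 × 10³ kJ = 4.428
  1773 J = 1773 × 10⁻³ kJ = 1.773
  78180 J = 78180 × 10⁻³ kJ = 78.18
  463600 J = 463600 × 10⁻³ kJ = 463.6
Sum: 4.428 + 1.773 + 78.18 + 463.6 = 547.981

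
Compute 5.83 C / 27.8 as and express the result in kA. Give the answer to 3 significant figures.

(5.83) / (27.8e-18) = 0.20971e18 A

210000000000000 kA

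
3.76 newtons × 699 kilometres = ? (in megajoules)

3.76 × 699e3 = 2628.24e3 J

2.62824 megajoules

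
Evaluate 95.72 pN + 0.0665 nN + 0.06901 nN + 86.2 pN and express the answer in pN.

In pN:
  95.72 pN → 95.72
  0.0665 nN = 0.0665e3 pN = 66.5
  0.06901 nN = 0.06901e3 pN = 69.01
  86.2 pN → 86.2
Sum: 95.72 + 66.5 + 69.01 + 86.2 = 317.43

317.43 pN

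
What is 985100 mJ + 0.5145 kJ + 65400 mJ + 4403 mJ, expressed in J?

1569.403 J

In J:
  985100 mJ = 985100 × 10^-3 J = 985.1
  0.5145 kJ = 0.5145 × 10^3 J = 514.5
  65400 mJ = 65400 × 10^-3 J = 65.4
  4403 mJ = 4403 × 10^-3 J = 4.403
Sum: 985.1 + 514.5 + 65.4 + 4.403 = 1569.403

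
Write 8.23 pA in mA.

0.00000000823 mA

pico = 10^-12, milli = 10^-3; factor is 10^-9.
8.23 × 10^-9 = 0.00000000823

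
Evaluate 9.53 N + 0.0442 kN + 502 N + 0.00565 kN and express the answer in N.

561.38 N

In N:
  9.53 N → 9.53
  0.0442 kN = 0.0442e3 N = 44.2
  502 N → 502
  0.00565 kN = 0.00565e3 N = 5.65
Sum: 9.53 + 44.2 + 502 + 5.65 = 561.38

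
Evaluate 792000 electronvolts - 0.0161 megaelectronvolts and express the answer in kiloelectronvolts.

In kiloelectronvolts:
  792000 electronvolts = 792000 × 10⁻³ kiloelectronvolts = 792
  0.0161 megaelectronvolts = 0.0161 × 10³ kiloelectronvolts = 16.1
Difference: 792 - 16.1 = 775.9

775.9 kiloelectronvolts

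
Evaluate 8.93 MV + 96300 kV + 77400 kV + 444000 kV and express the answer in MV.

In MV:
  8.93 MV → 8.93
  96300 kV = 96300 × 10^-3 MV = 96.3
  77400 kV = 77400 × 10^-3 MV = 77.4
  444000 kV = 444000 × 10^-3 MV = 444
Sum: 8.93 + 96.3 + 77.4 + 444 = 626.63

626.63 MV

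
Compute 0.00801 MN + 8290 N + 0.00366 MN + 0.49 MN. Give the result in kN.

In kN:
  0.00801 MN = 0.00801 × 10^3 kN = 8.01
  8290 N = 8290 × 10^-3 kN = 8.29
  0.00366 MN = 0.00366 × 10^3 kN = 3.66
  0.49 MN = 0.49 × 10^3 kN = 490
Sum: 8.01 + 8.29 + 3.66 + 490 = 509.96

509.96 kN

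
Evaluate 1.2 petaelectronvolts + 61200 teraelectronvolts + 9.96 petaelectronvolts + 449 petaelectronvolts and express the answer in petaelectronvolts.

In petaelectronvolts:
  1.2 petaelectronvolts → 1.2
  61200 teraelectronvolts = 61200 × 10⁻³ petaelectronvolts = 61.2
  9.96 petaelectronvolts → 9.96
  449 petaelectronvolts → 449
Sum: 1.2 + 61.2 + 9.96 + 449 = 521.36

521.36 petaelectronvolts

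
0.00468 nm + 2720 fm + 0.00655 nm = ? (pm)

In pm:
  0.00468 nm = 0.00468 × 10³ pm = 4.68
  2720 fm = 2720 × 10⁻³ pm = 2.72
  0.00655 nm = 0.00655 × 10³ pm = 6.55
Sum: 4.68 + 2.72 + 6.55 = 13.95

13.95 pm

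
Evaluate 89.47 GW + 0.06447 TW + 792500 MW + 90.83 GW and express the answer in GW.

In GW:
  89.47 GW → 89.47
  0.06447 TW = 0.06447e3 GW = 64.47
  792500 MW = 792500e-3 GW = 792.5
  90.83 GW → 90.83
Sum: 89.47 + 64.47 + 792.5 + 90.83 = 1037.27

1037.27 GW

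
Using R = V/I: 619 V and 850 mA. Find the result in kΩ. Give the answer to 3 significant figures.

(619) / (850 × 10^-3) = 0.72824 × 10^3 Ω

0.728 kΩ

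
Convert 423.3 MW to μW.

423300000000000 μW

mega = 10^6, micro = 10^-6; factor is 10^12.
423.3 × 10^12 = 423300000000000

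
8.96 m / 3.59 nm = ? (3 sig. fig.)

2500000000

(8.96) / (3.59 × 10⁻⁹) = 2.496 × 10⁹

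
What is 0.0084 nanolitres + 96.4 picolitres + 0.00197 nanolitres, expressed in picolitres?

In picolitres:
  0.0084 nanolitres = 0.0084e3 picolitres = 8.4
  96.4 picolitres → 96.4
  0.00197 nanolitres = 0.00197e3 picolitres = 1.97
Sum: 8.4 + 96.4 + 1.97 = 106.77

106.77 picolitres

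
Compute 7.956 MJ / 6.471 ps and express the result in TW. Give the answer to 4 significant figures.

(7.956 × 10^6) / (6.471 × 10^-12) = 1.22949 × 10^18 W

1229000 TW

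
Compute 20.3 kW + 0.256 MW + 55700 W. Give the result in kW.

In kW:
  20.3 kW → 20.3
  0.256 MW = 0.256e3 kW = 256
  55700 W = 55700e-3 kW = 55.7
Sum: 20.3 + 256 + 55.7 = 332

332 kW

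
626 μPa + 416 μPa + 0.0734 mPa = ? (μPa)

1115.4 μPa

In μPa:
  626 μPa → 626
  416 μPa → 416
  0.0734 mPa = 0.0734 × 10³ μPa = 73.4
Sum: 626 + 416 + 73.4 = 1115.4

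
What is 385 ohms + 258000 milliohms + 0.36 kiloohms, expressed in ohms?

1003 ohms

In ohms:
  385 ohms → 385
  258000 milliohms = 258000e-3 ohms = 258
  0.36 kiloohms = 0.36e3 ohms = 360
Sum: 385 + 258 + 360 = 1003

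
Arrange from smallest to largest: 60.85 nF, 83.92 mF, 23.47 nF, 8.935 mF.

60.85 nF = 0.00000006085 F
83.92 mF = 0.08392 F
23.47 nF = 0.00000002347 F
8.935 mF = 0.008935 F

23.47 nF < 60.85 nF < 8.935 mF < 83.92 mF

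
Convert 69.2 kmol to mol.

69200 mol

kilo = 10^3, (no prefix) = 10^0; factor is 10^3.
69.2 × 10^3 = 69200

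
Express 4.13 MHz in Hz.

mega = 10⁶, (no prefix) = 10⁰; factor is 10⁶.
4.13 × 10⁶ = 4130000

4130000 Hz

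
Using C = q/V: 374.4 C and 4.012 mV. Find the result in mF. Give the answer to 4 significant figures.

93320000 mF

(374.4) / (4.012 × 10^-3) = 93.32 × 10^3 F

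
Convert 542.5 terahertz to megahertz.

tera = 10¹², mega = 10⁶; factor is 10⁶.
542.5 × 10⁶ = 542500000

542500000 megahertz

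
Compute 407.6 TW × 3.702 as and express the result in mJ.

407.6 × 10^12 × 3.702 × 10^-18 = 1508.9352 × 10^-6 J

1.5089352 mJ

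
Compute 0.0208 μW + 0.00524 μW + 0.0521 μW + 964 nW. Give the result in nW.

1042.14 nW

In nW:
  0.0208 μW = 0.0208e3 nW = 20.8
  0.00524 μW = 0.00524e3 nW = 5.24
  0.0521 μW = 0.0521e3 nW = 52.1
  964 nW → 964
Sum: 20.8 + 5.24 + 52.1 + 964 = 1042.14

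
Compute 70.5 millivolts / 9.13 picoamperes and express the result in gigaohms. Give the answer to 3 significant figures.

7.72 gigaohms

(70.5 × 10⁻³) / (9.13 × 10⁻¹²) = 7.7218 × 10⁹ Ω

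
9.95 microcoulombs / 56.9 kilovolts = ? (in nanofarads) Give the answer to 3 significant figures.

(9.95e-6) / (56.9e3) = 0.17487e-9 F

0.175 nanofarads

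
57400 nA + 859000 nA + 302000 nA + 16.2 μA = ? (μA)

1234.6 μA

In μA:
  57400 nA = 57400 × 10⁻³ μA = 57.4
  859000 nA = 859000 × 10⁻³ μA = 859
  302000 nA = 302000 × 10⁻³ μA = 302
  16.2 μA → 16.2
Sum: 57.4 + 859 + 302 + 16.2 = 1234.6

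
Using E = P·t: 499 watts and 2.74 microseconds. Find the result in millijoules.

499 × 2.74e-6 = 1367.26e-6 J

1.36726 millijoules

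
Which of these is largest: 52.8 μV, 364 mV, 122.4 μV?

364 mV

52.8 μV = 0.0000528 V
364 mV = 0.364 V
122.4 μV = 0.0001224 V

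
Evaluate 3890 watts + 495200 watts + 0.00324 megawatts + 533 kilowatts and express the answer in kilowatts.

1035.33 kilowatts

In kilowatts:
  3890 watts = 3890 × 10^-3 kilowatts = 3.89
  495200 watts = 495200 × 10^-3 kilowatts = 495.2
  0.00324 megawatts = 0.00324 × 10^3 kilowatts = 3.24
  533 kilowatts → 533
Sum: 3.89 + 495.2 + 3.24 + 533 = 1035.33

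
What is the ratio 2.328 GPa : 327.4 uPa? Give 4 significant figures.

7111000000000

(2.328 × 10^9) / (327.4 × 10^-6) = 0.0071106 × 10^15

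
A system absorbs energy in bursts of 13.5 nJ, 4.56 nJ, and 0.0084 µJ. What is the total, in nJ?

In nJ:
  13.5 nJ → 13.5
  4.56 nJ → 4.56
  0.0084 µJ = 0.0084 × 10^3 nJ = 8.4
Sum: 13.5 + 4.56 + 8.4 = 26.46

26.46 nJ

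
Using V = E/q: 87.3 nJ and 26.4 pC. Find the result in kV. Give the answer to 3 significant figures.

3.31 kV

(87.3 × 10^-9) / (26.4 × 10^-12) = 3.3068 × 10^3 V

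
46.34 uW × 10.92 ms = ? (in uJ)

46.34 × 10^-6 × 10.92 × 10^-3 = 506.0328 × 10^-9 J

0.5060328 uJ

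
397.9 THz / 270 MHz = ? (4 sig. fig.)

(397.9 × 10¹²) / (270 × 10⁶) = 1.4737 × 10⁶

1474000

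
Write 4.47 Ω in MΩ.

(no prefix) = 1e0, mega = 1e6; factor is 1e-6.
4.47 × 1e-6 = 0.00000447

0.00000447 MΩ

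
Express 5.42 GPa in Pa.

giga = 10^9, (no prefix) = 10^0; factor is 10^9.
5.42 × 10^9 = 5420000000

5420000000 Pa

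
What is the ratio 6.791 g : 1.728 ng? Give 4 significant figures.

(6.791) / (1.728 × 10⁻⁹) = 3.93 × 10⁹

3930000000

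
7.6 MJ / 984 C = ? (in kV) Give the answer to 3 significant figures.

7.72 kV

(7.6 × 10^6) / (984) = 0.0077236 × 10^6 V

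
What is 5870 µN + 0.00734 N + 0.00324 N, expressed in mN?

16.45 mN

In mN:
  5870 µN = 5870 × 10^-3 mN = 5.87
  0.00734 N = 0.00734 × 10^3 mN = 7.34
  0.00324 N = 0.00324 × 10^3 mN = 3.24
Sum: 5.87 + 7.34 + 3.24 = 16.45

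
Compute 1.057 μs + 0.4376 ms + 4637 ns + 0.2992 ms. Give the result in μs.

742.494 μs

In μs:
  1.057 μs → 1.057
  0.4376 ms = 0.4376 × 10³ μs = 437.6
  4637 ns = 4637 × 10⁻³ μs = 4.637
  0.2992 ms = 0.2992 × 10³ μs = 299.2
Sum: 1.057 + 437.6 + 4.637 + 299.2 = 742.494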